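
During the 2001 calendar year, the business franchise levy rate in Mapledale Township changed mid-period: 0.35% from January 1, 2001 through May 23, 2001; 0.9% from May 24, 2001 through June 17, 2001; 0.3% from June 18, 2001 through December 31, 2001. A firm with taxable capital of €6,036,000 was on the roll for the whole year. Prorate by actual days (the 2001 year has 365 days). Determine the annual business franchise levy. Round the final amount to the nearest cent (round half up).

January 1 – May 23, 2001: 143 days at 0.35% → €6,036,000 × 0.35% × 143/365 = €8,276.7616
May 24 – June 17, 2001: 25 days at 0.9% → €6,036,000 × 0.9% × 25/365 = €3,720.8219
June 18 – December 31, 2001: 197 days at 0.3% → €6,036,000 × 0.3% × 197/365 = €9,773.3589
Total = €21,770.9425

€21,770.94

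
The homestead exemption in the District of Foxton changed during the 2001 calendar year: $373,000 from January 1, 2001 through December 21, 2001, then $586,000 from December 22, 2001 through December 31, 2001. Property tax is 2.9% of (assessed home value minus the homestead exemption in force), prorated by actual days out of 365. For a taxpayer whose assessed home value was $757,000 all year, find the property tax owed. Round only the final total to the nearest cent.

$10,966.77

January 1 – December 21, 2001: 355 days, exemption $373,000 → ($757,000 − $373,000) × 2.9% × 355/365 = $10,830.9041
December 22 – December 31, 2001: 10 days, exemption $586,000 → ($757,000 − $586,000) × 2.9% × 10/365 = $135.8630
Total = $10,966.7671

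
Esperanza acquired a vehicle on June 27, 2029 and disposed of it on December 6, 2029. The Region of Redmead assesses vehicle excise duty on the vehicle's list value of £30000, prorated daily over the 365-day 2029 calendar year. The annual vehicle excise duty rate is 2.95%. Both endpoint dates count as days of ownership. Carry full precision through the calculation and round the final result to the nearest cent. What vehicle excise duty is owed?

Days held (June 27 – December 6, 2029): 163 out of 365
Tax = £30000 × 2.95% × 163/365 = £395.2192

£395.22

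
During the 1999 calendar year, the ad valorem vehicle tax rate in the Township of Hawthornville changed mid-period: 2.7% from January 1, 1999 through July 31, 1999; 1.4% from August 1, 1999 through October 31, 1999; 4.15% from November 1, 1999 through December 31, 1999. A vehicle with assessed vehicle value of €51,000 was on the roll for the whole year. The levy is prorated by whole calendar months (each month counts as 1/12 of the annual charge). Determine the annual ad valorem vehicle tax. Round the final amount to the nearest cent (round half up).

January 1 – July 31, 1999: 7 months at 2.7% → €51,000 × 2.7% × 7/12 = €803.2500
August 1 – October 31, 1999: 3 months at 1.4% → €51,000 × 1.4% × 3/12 = €178.5000
November 1 – December 31, 1999: 2 months at 4.15% → €51,000 × 4.15% × 2/12 = €352.7500
Total = €1,334.5000

€1,334.50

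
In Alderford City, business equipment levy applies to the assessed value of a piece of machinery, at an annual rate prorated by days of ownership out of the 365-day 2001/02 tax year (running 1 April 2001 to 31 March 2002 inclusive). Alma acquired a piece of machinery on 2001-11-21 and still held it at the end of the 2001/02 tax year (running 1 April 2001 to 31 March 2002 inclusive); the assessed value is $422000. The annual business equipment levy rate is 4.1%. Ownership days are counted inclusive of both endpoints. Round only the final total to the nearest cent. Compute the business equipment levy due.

$6209.76

Days held (2001-11-21 to 2002-03-31): 131 out of 365
Tax = $422000 × 4.1% × 131/365 = $6209.7589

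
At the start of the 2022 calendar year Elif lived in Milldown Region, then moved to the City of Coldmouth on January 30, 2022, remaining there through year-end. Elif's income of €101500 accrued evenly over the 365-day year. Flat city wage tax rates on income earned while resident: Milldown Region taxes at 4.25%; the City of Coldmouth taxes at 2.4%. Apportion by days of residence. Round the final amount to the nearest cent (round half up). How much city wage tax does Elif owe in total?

€2585.19

Milldown Region, January 1 – January 29, 2022: 29 days → €101500 × 4.25% × 29/365 = €342.7363
The City of Coldmouth, January 30 – December 31, 2022: 336 days → €101500 × 2.4% × 336/365 = €2242.4548
Total = €2585.1911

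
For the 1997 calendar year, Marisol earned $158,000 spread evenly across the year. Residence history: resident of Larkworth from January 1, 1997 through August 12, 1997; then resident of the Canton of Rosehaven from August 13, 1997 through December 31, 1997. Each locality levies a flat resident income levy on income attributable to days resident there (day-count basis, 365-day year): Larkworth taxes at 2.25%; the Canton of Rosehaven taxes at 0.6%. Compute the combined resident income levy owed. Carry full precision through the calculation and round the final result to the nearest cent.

$2,547.91

Larkworth, January 1 – August 12, 1997: 224 days → $158,000 × 2.25% × 224/365 = $2,181.6986
The Canton of Rosehaven, August 13 – December 31, 1997: 141 days → $158,000 × 0.6% × 141/365 = $366.2137
Total = $2,547.9123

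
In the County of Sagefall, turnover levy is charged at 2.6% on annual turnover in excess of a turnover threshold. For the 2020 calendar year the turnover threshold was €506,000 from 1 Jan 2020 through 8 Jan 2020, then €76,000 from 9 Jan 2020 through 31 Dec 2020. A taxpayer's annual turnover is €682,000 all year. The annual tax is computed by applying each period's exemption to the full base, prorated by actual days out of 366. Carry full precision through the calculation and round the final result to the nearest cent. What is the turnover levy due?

1 Jan – 8 Jan 2020: 8 days, exemption €506,000 → (€682,000 − €506,000) × 2.6% × 8/366 = €100.0219
9 Jan – 31 Dec 2020: 358 days, exemption €76,000 → (€682,000 − €76,000) × 2.6% × 358/366 = €15,411.6066
Total = €15,511.6284

€15,511.63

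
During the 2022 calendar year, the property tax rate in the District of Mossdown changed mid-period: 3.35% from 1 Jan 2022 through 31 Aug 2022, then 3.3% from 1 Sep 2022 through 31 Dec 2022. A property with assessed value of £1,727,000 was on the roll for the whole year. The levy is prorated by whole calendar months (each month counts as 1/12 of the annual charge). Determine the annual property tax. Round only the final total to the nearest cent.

£57,566.67

1 Jan – 31 Aug 2022: 8 months at 3.35% → £1,727,000 × 3.35% × 8/12 = £38,569.6667
1 Sep – 31 Dec 2022: 4 months at 3.3% → £1,727,000 × 3.3% × 4/12 = £18,997.0000
Total = £57,566.6667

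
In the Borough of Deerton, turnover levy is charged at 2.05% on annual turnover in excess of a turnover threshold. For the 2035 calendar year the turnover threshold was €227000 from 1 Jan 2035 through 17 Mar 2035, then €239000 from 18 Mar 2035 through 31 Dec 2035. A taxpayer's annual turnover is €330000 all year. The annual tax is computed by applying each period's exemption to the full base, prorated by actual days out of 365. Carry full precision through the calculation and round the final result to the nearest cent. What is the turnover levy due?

€1916.72

1 Jan – 17 Mar 2035: 76 days, exemption €227000 → (€330000 − €227000) × 2.05% × 76/365 = €439.6548
18 Mar – 31 Dec 2035: 289 days, exemption €239000 → (€330000 − €239000) × 2.05% × 289/365 = €1477.0671
Total = €1916.7219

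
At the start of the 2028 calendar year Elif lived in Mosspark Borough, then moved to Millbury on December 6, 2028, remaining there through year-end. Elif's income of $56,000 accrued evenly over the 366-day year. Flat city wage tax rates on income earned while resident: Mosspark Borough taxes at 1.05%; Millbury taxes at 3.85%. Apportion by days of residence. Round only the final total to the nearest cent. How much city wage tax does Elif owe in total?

$699.39

Mosspark Borough, January 1 – December 5, 2028: 340 days → $56,000 × 1.05% × 340/366 = $546.2295
Millbury, December 6 – December 31, 2028: 26 days → $56,000 × 3.85% × 26/366 = $153.1585
Total = $699.3880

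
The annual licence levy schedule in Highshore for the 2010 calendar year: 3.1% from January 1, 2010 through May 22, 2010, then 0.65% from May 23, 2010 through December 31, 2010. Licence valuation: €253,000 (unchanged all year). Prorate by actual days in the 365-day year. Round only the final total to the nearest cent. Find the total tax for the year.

January 1 – May 22, 2010: 142 days at 3.1% → €253,000 × 3.1% × 142/365 = €3,051.2493
May 23 – December 31, 2010: 223 days at 0.65% → €253,000 × 0.65% × 223/365 = €1,004.7219
Total = €4,055.9712

€4,055.97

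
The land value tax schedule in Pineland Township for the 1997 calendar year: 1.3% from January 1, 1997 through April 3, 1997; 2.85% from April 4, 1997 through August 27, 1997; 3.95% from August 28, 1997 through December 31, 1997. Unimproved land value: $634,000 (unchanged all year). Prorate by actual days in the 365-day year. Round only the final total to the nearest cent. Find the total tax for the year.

$17,972.60

January 1 – April 3, 1997: 93 days at 1.3% → $634,000 × 1.3% × 93/365 = $2,100.0164
April 4 – August 27, 1997: 146 days at 2.85% → $634,000 × 2.85% × 146/365 = $7,227.6000
August 28 – December 31, 1997: 126 days at 3.95% → $634,000 × 3.95% × 126/365 = $8,644.9808
Total = $17,972.5973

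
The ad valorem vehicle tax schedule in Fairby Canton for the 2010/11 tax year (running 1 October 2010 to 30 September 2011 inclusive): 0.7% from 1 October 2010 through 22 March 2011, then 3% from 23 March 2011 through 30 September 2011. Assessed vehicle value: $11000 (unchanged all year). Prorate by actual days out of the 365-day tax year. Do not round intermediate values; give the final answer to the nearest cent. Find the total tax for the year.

1 October 2010 – 22 March 2011: 173 days at 0.7% → $11000 × 0.7% × 173/365 = $36.4959
23 March – 30 September 2011: 192 days at 3% → $11000 × 3% × 192/365 = $173.5890
Total = $210.0849

$210.08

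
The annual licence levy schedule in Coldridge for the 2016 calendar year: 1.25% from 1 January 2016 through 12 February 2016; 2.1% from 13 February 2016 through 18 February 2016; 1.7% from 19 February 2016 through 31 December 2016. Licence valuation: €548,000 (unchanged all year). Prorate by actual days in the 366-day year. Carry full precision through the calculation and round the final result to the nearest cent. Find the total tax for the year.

1 January – 12 February 2016: 43 days at 1.25% → €548,000 × 1.25% × 43/366 = €804.7814
13 February – 18 February 2016: 6 days at 2.1% → €548,000 × 2.1% × 6/366 = €188.6557
19 February – 31 December 2016: 317 days at 1.7% → €548,000 × 1.7% × 317/366 = €8,068.7760
Total = €9,062.2131

€9,062.21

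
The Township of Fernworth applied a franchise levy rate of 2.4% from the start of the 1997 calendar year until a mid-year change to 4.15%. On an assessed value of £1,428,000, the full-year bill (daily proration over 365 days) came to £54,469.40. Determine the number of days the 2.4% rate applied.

70 days

Let d = days at the first rate; then 365 − d days at the second rate.
£1,428,000 × [2.4%·d + 4.15%·(365−d)] / 365 = £54,469.40
Solving gives d = 70, so the new rate took effect on March 12, 1997.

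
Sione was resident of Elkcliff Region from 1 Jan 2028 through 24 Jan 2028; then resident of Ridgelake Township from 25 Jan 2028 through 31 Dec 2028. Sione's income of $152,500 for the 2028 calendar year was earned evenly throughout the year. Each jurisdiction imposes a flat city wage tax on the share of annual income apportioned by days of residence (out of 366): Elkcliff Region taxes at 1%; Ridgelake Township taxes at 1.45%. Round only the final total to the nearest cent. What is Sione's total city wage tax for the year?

$2,166.25

Elkcliff Region, 1 Jan – 24 Jan 2028: 24 days → $152,500 × 1% × 24/366 = $100.0000
Ridgelake Township, 25 Jan – 31 Dec 2028: 342 days → $152,500 × 1.45% × 342/366 = $2,066.2500
Total = $2,166.2500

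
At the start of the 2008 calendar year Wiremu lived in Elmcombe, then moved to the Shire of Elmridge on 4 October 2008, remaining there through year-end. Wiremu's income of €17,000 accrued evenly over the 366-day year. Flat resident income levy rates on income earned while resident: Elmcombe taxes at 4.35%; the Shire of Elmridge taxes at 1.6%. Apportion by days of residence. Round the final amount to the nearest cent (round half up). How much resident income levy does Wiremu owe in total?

Elmcombe, 1 January – 3 October 2008: 277 days → €17,000 × 4.35% × 277/366 = €559.6762
The Shire of Elmridge, 4 October – 31 December 2008: 89 days → €17,000 × 1.6% × 89/366 = €66.1421
Total = €625.8183

€625.82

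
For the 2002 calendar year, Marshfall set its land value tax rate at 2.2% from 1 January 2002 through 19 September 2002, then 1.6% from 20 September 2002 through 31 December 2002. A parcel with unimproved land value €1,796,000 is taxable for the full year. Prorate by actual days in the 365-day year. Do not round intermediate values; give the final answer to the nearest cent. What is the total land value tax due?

1 January – 19 September 2002: 262 days at 2.2% → €1,796,000 × 2.2% × 262/365 = €28,362.0384
20 September – 31 December 2002: 103 days at 1.6% → €1,796,000 × 1.6% × 103/365 = €8,109.0630
Total = €36,471.1014

€36,471.10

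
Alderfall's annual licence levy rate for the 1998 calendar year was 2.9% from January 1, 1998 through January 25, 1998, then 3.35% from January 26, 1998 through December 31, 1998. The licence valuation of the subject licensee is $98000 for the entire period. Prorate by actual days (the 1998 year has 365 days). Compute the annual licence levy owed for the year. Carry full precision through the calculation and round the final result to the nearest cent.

January 1 – January 25, 1998: 25 days at 2.9% → $98000 × 2.9% × 25/365 = $194.6575
January 26 – December 31, 1998: 340 days at 3.35% → $98000 × 3.35% × 340/365 = $3058.1370
Total = $3252.7945

$3252.79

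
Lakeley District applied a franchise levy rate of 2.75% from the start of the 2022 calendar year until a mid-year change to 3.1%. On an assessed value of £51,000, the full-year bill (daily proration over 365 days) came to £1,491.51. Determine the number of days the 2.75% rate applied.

183 days

Let d = days at the first rate; then 365 − d days at the second rate.
£51,000 × [2.75%·d + 3.1%·(365−d)] / 365 = £1,491.51
Solving gives d = 183, so the new rate took effect on July 3, 2022.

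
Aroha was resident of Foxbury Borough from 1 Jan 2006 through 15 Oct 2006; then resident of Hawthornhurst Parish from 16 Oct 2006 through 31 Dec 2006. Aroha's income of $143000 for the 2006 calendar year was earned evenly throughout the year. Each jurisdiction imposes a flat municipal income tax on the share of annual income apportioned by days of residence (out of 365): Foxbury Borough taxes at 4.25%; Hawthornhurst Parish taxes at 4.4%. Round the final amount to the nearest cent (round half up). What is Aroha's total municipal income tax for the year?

Foxbury Borough, 1 Jan – 15 Oct 2006: 288 days → $143000 × 4.25% × 288/365 = $4795.3973
Hawthornhurst Parish, 16 Oct – 31 Dec 2006: 77 days → $143000 × 4.4% × 77/365 = $1327.3534
Total = $6122.7507

$6122.75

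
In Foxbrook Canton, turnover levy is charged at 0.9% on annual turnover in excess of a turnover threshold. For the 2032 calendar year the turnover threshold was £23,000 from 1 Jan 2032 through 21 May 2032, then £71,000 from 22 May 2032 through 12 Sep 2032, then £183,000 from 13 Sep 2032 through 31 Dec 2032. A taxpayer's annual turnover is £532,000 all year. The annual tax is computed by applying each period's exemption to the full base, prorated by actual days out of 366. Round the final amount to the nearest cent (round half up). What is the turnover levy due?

1 Jan – 21 May 2032: 142 days, exemption £23,000 → (£532,000 − £23,000) × 0.9% × 142/366 = £1,777.3279
22 May – 12 Sep 2032: 114 days, exemption £71,000 → (£532,000 − £71,000) × 0.9% × 114/366 = £1,292.3115
13 Sep – 31 Dec 2032: 110 days, exemption £183,000 → (£532,000 − £183,000) × 0.9% × 110/366 = £944.0164
Total = £4,013.6557

£4,013.66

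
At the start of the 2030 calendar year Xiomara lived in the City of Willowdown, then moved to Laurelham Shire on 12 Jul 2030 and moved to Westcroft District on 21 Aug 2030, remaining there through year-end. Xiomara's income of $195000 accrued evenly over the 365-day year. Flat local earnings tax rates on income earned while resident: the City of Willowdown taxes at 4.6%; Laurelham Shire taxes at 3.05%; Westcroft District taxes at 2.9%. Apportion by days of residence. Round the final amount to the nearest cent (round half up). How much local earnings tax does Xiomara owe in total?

$7430.84

The City of Willowdown, 1 Jan – 11 Jul 2030: 192 days → $195000 × 4.6% × 192/365 = $4718.4658
Laurelham Shire, 12 Jul – 20 Aug 2030: 40 days → $195000 × 3.05% × 40/365 = $651.7808
Westcroft District, 21 Aug – 31 Dec 2030: 133 days → $195000 × 2.9% × 133/365 = $2060.5890
Total = $7430.8356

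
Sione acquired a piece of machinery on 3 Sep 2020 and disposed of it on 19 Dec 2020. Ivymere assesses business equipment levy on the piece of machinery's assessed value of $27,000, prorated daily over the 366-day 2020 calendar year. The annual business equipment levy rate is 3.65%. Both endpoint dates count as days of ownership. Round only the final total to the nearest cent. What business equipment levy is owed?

$290.80

Days held (3 Sep – 19 Dec 2020): 108 out of 366
Tax = $27,000 × 3.65% × 108/366 = $290.8033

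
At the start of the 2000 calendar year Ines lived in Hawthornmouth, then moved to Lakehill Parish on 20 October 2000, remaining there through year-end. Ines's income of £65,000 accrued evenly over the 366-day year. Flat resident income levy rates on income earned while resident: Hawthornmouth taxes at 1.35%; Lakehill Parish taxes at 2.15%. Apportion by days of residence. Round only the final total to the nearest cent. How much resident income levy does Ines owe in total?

Hawthornmouth, 1 January – 19 October 2000: 293 days → £65,000 × 1.35% × 293/366 = £702.4795
Lakehill Parish, 20 October – 31 December 2000: 73 days → £65,000 × 2.15% × 73/366 = £278.7363
Total = £981.2158

£981.22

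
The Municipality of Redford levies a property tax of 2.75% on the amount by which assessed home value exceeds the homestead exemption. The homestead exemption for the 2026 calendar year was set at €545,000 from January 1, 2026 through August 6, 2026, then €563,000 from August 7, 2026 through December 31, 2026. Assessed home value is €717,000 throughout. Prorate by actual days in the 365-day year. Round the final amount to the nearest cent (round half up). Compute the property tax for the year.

€4,530.64

January 1 – August 6, 2026: 218 days, exemption €545,000 → (€717,000 − €545,000) × 2.75% × 218/365 = €2,825.0411
August 7 – December 31, 2026: 147 days, exemption €563,000 → (€717,000 − €563,000) × 2.75% × 147/365 = €1,705.6027
Total = €4,530.6438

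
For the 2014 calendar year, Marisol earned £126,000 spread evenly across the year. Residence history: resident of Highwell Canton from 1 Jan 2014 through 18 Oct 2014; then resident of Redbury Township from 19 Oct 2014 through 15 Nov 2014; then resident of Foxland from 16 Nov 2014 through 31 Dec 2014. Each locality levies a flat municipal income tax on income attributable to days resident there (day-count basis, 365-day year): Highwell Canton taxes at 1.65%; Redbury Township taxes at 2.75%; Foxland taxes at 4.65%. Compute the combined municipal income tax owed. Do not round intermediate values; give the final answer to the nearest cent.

Highwell Canton, 1 Jan – 18 Oct 2014: 291 days → £126,000 × 1.65% × 291/365 = £1,657.5041
Redbury Township, 19 Oct – 15 Nov 2014: 28 days → £126,000 × 2.75% × 28/365 = £265.8082
Foxland, 16 Nov – 31 Dec 2014: 46 days → £126,000 × 4.65% × 46/365 = £738.3945
Total = £2,661.7068

£2,661.71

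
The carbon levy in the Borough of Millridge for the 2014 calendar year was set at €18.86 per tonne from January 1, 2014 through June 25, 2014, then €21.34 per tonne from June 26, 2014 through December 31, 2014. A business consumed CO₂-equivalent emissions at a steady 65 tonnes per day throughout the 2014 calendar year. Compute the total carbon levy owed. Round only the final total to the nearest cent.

€477920.30

January 1 – June 25, 2014: 176 days × 65 tonnes/day = 11,440 tonnes at €18.86/tonne → €215758.40
June 26 – December 31, 2014: 189 days × 65 tonnes/day = 12,285 tonnes at €21.34/tonne → €262161.90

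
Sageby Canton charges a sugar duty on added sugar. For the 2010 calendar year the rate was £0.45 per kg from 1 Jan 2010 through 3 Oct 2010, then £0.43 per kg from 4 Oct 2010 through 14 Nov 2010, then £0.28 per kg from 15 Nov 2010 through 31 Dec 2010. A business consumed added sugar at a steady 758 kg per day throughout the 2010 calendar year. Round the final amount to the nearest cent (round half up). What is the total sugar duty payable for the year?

£117808.36

1 Jan – 3 Oct 2010: 276 days × 758 kg/day = 209,208 kg at £0.45/kg → £94143.60
4 Oct – 14 Nov 2010: 42 days × 758 kg/day = 31,836 kg at £0.43/kg → £13689.48
15 Nov – 31 Dec 2010: 47 days × 758 kg/day = 35,626 kg at £0.28/kg → £9975.28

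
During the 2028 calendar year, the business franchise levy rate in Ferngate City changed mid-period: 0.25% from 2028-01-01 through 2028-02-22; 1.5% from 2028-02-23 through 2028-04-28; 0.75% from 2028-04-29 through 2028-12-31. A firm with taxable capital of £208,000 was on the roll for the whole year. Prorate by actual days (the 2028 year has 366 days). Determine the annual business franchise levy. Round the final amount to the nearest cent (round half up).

£1,690.71

2028-01-01 to 2028-02-22: 53 days at 0.25% → £208,000 × 0.25% × 53/366 = £75.3005
2028-02-23 to 2028-04-28: 66 days at 1.5% → £208,000 × 1.5% × 66/366 = £562.6230
2028-04-29 to 2028-12-31: 247 days at 0.75% → £208,000 × 0.75% × 247/366 = £1,052.7869
Total = £1,690.7104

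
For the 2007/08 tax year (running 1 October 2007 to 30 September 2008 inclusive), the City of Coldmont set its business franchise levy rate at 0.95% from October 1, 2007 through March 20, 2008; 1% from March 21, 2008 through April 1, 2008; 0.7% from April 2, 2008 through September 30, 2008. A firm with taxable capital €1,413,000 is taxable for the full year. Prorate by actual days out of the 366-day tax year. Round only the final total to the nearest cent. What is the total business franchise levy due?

€11,690.07

October 1, 2007 – March 20, 2008: 172 days at 0.95% → €1,413,000 × 0.95% × 172/366 = €6,308.3115
March 21 – April 1, 2008: 12 days at 1% → €1,413,000 × 1% × 12/366 = €463.2787
April 2 – September 30, 2008: 182 days at 0.7% → €1,413,000 × 0.7% × 182/366 = €4,918.4754
Total = €11,690.0656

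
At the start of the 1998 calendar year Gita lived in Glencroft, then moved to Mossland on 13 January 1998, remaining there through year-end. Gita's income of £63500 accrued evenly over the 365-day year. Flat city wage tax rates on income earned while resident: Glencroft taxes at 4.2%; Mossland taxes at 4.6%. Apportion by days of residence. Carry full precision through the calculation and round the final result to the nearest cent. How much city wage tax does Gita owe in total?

Glencroft, 1 January – 12 January 1998: 12 days → £63500 × 4.2% × 12/365 = £87.6822
Mossland, 13 January – 31 December 1998: 353 days → £63500 × 4.6% × 353/365 = £2824.9671
Total = £2912.6493

£2912.65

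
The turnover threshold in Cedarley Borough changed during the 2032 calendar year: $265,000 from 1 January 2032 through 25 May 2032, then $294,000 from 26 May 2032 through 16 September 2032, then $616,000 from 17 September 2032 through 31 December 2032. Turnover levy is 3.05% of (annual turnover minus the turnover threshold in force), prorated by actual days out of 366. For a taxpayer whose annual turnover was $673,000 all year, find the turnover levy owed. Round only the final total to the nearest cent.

1 January – 25 May 2032: 146 days, exemption $265,000 → ($673,000 − $265,000) × 3.05% × 146/366 = $4,964.0000
26 May – 16 September 2032: 114 days, exemption $294,000 → ($673,000 − $294,000) × 3.05% × 114/366 = $3,600.5000
17 September – 31 December 2032: 106 days, exemption $616,000 → ($673,000 − $616,000) × 3.05% × 106/366 = $503.5000
Total = $9,068.0000

$9,068.00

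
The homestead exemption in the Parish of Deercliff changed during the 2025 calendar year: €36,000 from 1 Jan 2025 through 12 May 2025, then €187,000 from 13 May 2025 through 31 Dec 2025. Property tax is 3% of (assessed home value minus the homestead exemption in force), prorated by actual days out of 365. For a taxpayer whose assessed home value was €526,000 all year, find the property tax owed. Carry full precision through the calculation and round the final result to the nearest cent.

€11,808.25

1 Jan – 12 May 2025: 132 days, exemption €36,000 → (€526,000 − €36,000) × 3% × 132/365 = €5,316.1644
13 May – 31 Dec 2025: 233 days, exemption €187,000 → (€526,000 − €187,000) × 3% × 233/365 = €6,492.0822
Total = €11,808.2466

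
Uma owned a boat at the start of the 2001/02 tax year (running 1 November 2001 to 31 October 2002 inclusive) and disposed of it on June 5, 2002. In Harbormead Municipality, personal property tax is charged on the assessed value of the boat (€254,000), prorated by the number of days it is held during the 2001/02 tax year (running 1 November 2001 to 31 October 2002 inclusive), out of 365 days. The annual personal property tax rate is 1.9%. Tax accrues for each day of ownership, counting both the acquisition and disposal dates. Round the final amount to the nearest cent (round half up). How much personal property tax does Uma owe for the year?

Days held (November 1, 2001 – June 5, 2002): 217 out of 365
Tax = €254,000 × 1.9% × 217/365 = €2,869.1562

€2,869.16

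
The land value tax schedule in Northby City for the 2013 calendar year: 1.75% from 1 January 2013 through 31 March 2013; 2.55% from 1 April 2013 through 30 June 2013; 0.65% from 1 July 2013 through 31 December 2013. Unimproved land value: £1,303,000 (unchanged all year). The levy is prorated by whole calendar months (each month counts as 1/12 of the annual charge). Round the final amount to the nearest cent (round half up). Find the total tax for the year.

£18,242.00

1 January – 31 March 2013: 3 months at 1.75% → £1,303,000 × 1.75% × 3/12 = £5,700.6250
1 April – 30 June 2013: 3 months at 2.55% → £1,303,000 × 2.55% × 3/12 = £8,306.6250
1 July – 31 December 2013: 6 months at 0.65% → £1,303,000 × 0.65% × 6/12 = £4,234.7500
Total = £18,242.0000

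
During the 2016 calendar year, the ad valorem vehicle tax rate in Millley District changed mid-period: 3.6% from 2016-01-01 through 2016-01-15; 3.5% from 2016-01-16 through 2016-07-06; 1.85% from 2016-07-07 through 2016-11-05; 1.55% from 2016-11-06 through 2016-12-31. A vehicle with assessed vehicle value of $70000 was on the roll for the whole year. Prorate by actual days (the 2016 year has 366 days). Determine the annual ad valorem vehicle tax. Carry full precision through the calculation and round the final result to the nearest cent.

$1859.02

2016-01-01 to 2016-01-15: 15 days at 3.6% → $70000 × 3.6% × 15/366 = $103.2787
2016-01-16 to 2016-07-06: 173 days at 3.5% → $70000 × 3.5% × 173/366 = $1158.0601
2016-07-07 to 2016-11-05: 122 days at 1.85% → $70000 × 1.85% × 122/366 = $431.6667
2016-11-06 to 2016-12-31: 56 days at 1.55% → $70000 × 1.55% × 56/366 = $166.0109
Total = $1859.0164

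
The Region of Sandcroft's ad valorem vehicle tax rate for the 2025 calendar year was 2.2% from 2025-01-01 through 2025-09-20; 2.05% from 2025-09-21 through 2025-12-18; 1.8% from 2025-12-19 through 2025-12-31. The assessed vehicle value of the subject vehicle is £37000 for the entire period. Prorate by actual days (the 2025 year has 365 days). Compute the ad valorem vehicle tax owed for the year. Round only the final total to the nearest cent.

£795.20

2025-01-01 to 2025-09-20: 263 days at 2.2% → £37000 × 2.2% × 263/365 = £586.5260
2025-09-21 to 2025-12-18: 89 days at 2.05% → £37000 × 2.05% × 89/365 = £184.9493
2025-12-19 to 2025-12-31: 13 days at 1.8% → £37000 × 1.8% × 13/365 = £23.7205
Total = £795.1959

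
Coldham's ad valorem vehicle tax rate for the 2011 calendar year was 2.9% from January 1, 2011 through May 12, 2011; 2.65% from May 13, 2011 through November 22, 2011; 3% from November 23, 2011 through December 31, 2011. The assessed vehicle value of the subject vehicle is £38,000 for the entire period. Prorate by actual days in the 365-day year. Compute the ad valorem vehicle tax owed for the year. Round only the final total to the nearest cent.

£1,055.57

January 1 – May 12, 2011: 132 days at 2.9% → £38,000 × 2.9% × 132/365 = £398.5315
May 13 – November 22, 2011: 194 days at 2.65% → £38,000 × 2.65% × 194/365 = £535.2274
November 23 – December 31, 2011: 39 days at 3% → £38,000 × 3% × 39/365 = £121.8082
Total = £1,055.5671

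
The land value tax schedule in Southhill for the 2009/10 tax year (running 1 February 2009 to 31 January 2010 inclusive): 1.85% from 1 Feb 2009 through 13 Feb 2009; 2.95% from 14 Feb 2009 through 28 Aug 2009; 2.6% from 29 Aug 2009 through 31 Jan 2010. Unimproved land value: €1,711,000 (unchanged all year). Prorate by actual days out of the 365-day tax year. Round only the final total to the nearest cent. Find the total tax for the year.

1 Feb – 13 Feb 2009: 13 days at 1.85% → €1,711,000 × 1.85% × 13/365 = €1,127.3849
14 Feb – 28 Aug 2009: 196 days at 2.95% → €1,711,000 × 2.95% × 196/365 = €27,104.1151
29 Aug 2009 – 31 Jan 2010: 156 days at 2.6% → €1,711,000 × 2.6% × 156/365 = €19,013.1945
Total = €47,244.6945

€47,244.69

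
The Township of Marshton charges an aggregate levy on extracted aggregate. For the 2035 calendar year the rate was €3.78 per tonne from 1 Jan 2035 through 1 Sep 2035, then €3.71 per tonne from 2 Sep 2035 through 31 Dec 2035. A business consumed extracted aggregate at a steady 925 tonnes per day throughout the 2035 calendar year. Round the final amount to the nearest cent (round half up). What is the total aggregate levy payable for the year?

€1,268,387.75

1 Jan – 1 Sep 2035: 244 days × 925 tonnes/day = 225,700 tonnes at €3.78/tonne → €853,146.00
2 Sep – 31 Dec 2035: 121 days × 925 tonnes/day = 111,925 tonnes at €3.71/tonne → €415,241.75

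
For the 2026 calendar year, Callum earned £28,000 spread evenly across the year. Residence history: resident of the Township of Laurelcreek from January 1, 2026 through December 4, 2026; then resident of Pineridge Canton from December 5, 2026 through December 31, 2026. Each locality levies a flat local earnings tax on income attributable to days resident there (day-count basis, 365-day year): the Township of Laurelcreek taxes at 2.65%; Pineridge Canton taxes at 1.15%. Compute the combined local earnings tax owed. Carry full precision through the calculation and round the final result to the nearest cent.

£710.93

The Township of Laurelcreek, January 1 – December 4, 2026: 338 days → £28,000 × 2.65% × 338/365 = £687.1123
Pineridge Canton, December 5 – December 31, 2026: 27 days → £28,000 × 1.15% × 27/365 = £23.8192
Total = £710.9315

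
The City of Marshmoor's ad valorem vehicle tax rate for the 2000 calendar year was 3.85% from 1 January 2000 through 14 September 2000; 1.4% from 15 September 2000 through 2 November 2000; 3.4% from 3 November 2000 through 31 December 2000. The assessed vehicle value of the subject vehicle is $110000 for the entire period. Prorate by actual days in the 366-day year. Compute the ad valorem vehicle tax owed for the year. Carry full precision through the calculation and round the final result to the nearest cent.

1 January – 14 September 2000: 258 days at 3.85% → $110000 × 3.85% × 258/366 = $2985.3279
15 September – 2 November 2000: 49 days at 1.4% → $110000 × 1.4% × 49/366 = $206.1749
3 November – 31 December 2000: 59 days at 3.4% → $110000 × 3.4% × 59/366 = $602.8962
Total = $3794.3989

$3794.40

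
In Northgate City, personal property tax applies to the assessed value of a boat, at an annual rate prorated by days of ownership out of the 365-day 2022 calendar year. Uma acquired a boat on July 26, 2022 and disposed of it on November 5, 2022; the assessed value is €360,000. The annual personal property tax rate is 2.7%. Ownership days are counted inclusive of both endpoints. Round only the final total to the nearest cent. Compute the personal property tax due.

€2,742.90

Days held (July 26 – November 5, 2022): 103 out of 365
Tax = €360,000 × 2.7% × 103/365 = €2,742.9041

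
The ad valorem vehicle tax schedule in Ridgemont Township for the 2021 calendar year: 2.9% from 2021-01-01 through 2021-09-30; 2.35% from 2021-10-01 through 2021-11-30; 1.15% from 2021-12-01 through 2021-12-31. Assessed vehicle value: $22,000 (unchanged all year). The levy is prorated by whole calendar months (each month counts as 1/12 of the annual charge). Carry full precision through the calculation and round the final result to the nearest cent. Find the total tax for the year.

2021-01-01 to 2021-09-30: 9 months at 2.9% → $22,000 × 2.9% × 9/12 = $478.5000
2021-10-01 to 2021-11-30: 2 months at 2.35% → $22,000 × 2.35% × 2/12 = $86.1667
2021-12-01 to 2021-12-31: 1 month at 1.15% → $22,000 × 1.15% × 1/12 = $21.0833
Total = $585.7500

$585.75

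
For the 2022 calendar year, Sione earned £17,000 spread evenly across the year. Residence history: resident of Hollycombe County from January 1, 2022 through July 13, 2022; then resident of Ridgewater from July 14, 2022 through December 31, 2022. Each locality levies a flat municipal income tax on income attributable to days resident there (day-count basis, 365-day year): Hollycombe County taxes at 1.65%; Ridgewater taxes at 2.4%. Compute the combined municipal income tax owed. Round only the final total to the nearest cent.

Hollycombe County, January 1 – July 13, 2022: 194 days → £17,000 × 1.65% × 194/365 = £149.0877
Ridgewater, July 14 – December 31, 2022: 171 days → £17,000 × 2.4% × 171/365 = £191.1452
Total = £340.2329

£340.23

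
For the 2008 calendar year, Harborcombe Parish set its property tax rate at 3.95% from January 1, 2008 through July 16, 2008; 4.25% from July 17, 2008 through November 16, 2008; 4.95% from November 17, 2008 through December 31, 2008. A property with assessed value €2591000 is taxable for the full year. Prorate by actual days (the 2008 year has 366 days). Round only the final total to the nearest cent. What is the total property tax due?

January 1 – July 16, 2008: 198 days at 3.95% → €2591000 × 3.95% × 198/366 = €55366.6967
July 17 – November 16, 2008: 123 days at 4.25% → €2591000 × 4.25% × 123/366 = €37006.7008
November 17 – December 31, 2008: 45 days at 4.95% → €2591000 × 4.95% × 45/366 = €15768.9959
Total = €108142.3934

€108142.39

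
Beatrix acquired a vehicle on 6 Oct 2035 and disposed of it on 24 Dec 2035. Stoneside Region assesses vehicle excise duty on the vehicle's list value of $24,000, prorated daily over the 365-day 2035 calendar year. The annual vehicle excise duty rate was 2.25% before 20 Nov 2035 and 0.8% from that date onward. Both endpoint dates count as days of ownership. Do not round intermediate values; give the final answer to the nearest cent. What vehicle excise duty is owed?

$84.99

6 Oct – 19 Nov 2035: 45 days at 2.25% → $24,000 × 2.25% × 45/365 = $66.5753
20 Nov – 24 Dec 2035: 35 days at 0.8% → $24,000 × 0.8% × 35/365 = $18.4110
Total = $84.9863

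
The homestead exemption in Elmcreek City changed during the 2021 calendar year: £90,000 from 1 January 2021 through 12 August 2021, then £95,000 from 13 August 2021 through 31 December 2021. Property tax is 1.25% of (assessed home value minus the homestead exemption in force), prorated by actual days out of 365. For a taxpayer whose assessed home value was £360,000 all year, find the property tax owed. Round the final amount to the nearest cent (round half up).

£3,350.86

1 January – 12 August 2021: 224 days, exemption £90,000 → (£360,000 − £90,000) × 1.25% × 224/365 = £2,071.2329
13 August – 31 December 2021: 141 days, exemption £95,000 → (£360,000 − £95,000) × 1.25% × 141/365 = £1,279.6233
Total = £3,350.8562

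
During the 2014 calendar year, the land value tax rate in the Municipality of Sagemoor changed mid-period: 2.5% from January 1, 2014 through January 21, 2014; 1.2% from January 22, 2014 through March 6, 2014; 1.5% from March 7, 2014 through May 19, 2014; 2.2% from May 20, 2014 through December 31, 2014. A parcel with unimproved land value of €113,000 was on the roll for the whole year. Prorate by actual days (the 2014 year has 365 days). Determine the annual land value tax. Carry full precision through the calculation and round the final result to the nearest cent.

€2,208.92

January 1 – January 21, 2014: 21 days at 2.5% → €113,000 × 2.5% × 21/365 = €162.5342
January 22 – March 6, 2014: 44 days at 1.2% → €113,000 × 1.2% × 44/365 = €163.4630
March 7 – May 19, 2014: 74 days at 1.5% → €113,000 × 1.5% × 74/365 = €343.6438
May 20 – December 31, 2014: 226 days at 2.2% → €113,000 × 2.2% × 226/365 = €1,539.2767
Total = €2,208.9178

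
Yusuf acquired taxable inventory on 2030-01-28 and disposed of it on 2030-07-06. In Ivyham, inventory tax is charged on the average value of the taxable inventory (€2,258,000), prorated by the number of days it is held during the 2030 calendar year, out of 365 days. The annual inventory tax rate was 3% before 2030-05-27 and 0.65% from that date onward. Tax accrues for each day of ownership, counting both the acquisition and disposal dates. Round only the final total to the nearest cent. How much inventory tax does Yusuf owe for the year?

2030-01-28 to 2030-05-26: 119 days at 3% → €2,258,000 × 3% × 119/365 = €22,085.0959
2030-05-27 to 2030-07-06: 41 days at 0.65% → €2,258,000 × 0.65% × 41/365 = €1,648.6493
Total = €23,733.7452

€23,733.75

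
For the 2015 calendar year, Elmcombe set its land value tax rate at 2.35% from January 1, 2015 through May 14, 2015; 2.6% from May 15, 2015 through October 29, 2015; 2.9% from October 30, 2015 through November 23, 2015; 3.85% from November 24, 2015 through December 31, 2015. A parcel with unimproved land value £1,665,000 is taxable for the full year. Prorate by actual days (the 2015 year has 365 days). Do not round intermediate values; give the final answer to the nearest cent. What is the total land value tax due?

£44,270.75

January 1 – May 14, 2015: 134 days at 2.35% → £1,665,000 × 2.35% × 134/365 = £14,364.6164
May 15 – October 29, 2015: 168 days at 2.6% → £1,665,000 × 2.6% × 168/365 = £19,925.2603
October 30 – November 23, 2015: 25 days at 2.9% → £1,665,000 × 2.9% × 25/365 = £3,307.1918
November 24 – December 31, 2015: 38 days at 3.85% → £1,665,000 × 3.85% × 38/365 = £6,673.6849
Total = £44,270.7534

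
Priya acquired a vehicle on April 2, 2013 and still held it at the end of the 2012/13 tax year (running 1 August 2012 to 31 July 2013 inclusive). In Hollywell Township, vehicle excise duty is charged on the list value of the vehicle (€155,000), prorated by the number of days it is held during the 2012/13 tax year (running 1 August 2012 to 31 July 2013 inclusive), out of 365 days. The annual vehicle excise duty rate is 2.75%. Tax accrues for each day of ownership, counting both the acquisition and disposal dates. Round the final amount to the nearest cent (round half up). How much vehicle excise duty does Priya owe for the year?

Days held (April 2 – July 31, 2013): 121 out of 365
Tax = €155,000 × 2.75% × 121/365 = €1,413.0479

€1,413.05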